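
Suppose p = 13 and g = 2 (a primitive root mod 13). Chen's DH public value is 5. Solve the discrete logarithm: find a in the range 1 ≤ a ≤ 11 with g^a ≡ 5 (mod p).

9

Try successive powers of 2 modulo 13:
2^1 ≡ 2
2^2 ≡ 4
2^3 ≡ 8
2^4 ≡ 3
2^5 ≡ 6
2^6 ≡ 12
2^7 ≡ 11
2^8 ≡ 9
2^9 ≡ 5
Found: a = 9.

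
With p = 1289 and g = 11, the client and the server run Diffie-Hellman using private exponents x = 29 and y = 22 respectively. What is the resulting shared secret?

635

The client sends A = g^x mod p = 11^29 mod 1289.
11^1 ≡ 11 (mod 1289)
11^2 = (11^1)^2 ≡ 11^2 = 121 ≡ 121 (mod 1289)
11^4 = (11^2)^2 ≡ 121^2 = 14641 ≡ 462 (mod 1289)
11^8 = (11^4)^2 ≡ 462^2 = 213444 ≡ 759 (mod 1289)
11^16 = (11^8)^2 ≡ 759^2 = 576081 ≡ 1187 (mod 1289)
11^29 = 11^16 · 11^8 · 11^4 · 11^1 ≡ 1187 · 759 · 462 · 11 ≡ 616 (mod 1289).
So A = 616. The server then computes K = A^y mod p = 616^22 mod 1289.
616^1 ≡ 616 (mod 1289)
616^2 = (616^1)^2 ≡ 616^2 = 379456 ≡ 490 (mod 1289)
616^4 = (616^2)^2 ≡ 490^2 = 240100 ≡ 346 (mod 1289)
616^8 = (616^4)^2 ≡ 346^2 = 119716 ≡ 1128 (mod 1289)
616^16 = (616^8)^2 ≡ 1128^2 = 1272384 ≡ 141 (mod 1289)
616^22 = 616^16 · 616^4 · 616^2 ≡ 141 · 346 · 490 ≡ 635 (mod 1289).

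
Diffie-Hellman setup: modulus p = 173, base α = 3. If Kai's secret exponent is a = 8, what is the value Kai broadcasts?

160

Public value = 3^8 mod 173.
3^1 ≡ 3 (mod 173)
3^2 = (3^1)^2 ≡ 3^2 = 9 ≡ 9 (mod 173)
3^4 = (3^2)^2 ≡ 9^2 = 81 ≡ 81 (mod 173)
3^8 = (3^4)^2 ≡ 81^2 = 6561 ≡ 160 (mod 173)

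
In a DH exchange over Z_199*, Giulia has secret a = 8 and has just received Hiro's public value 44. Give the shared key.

Shared key K = 44^8 mod 199.
44^1 ≡ 44 (mod 199)
44^2 = (44^1)^2 ≡ 44^2 = 1936 ≡ 145 (mod 199)
44^4 = (44^2)^2 ≡ 145^2 = 21025 ≡ 130 (mod 199)
44^8 = (44^4)^2 ≡ 130^2 = 16900 ≡ 184 (mod 199)

184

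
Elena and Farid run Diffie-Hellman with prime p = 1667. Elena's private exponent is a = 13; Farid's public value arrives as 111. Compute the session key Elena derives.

1197

Shared key K = 111^13 mod 1667.
111^1 ≡ 111 (mod 1667)
111^2 = (111^1)^2 ≡ 111^2 = 12321 ≡ 652 (mod 1667)
111^4 = (111^2)^2 ≡ 652^2 = 425104 ≡ 19 (mod 1667)
111^8 = (111^4)^2 ≡ 19^2 = 361 ≡ 361 (mod 1667)
111^13 = 111^8 · 111^4 · 111^1 ≡ 361 · 19 · 111 ≡ 1197 (mod 1667).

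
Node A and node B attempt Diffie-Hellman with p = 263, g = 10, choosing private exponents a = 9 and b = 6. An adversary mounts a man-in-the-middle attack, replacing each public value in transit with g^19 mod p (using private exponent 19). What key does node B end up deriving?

18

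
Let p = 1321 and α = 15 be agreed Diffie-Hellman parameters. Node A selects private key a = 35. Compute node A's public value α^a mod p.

Public value = 15^35 mod 1321.
15^1 ≡ 15 (mod 1321)
15^2 = (15^1)^2 ≡ 15^2 = 225 ≡ 225 (mod 1321)
15^4 = (15^2)^2 ≡ 225^2 = 50625 ≡ 427 (mod 1321)
15^8 = (15^4)^2 ≡ 427^2 = 182329 ≡ 31 (mod 1321)
15^16 = (15^8)^2 ≡ 31^2 = 961 ≡ 961 (mod 1321)
15^32 = (15^16)^2 ≡ 961^2 = 923521 ≡ 142 (mod 1321)
15^35 = 15^32 · 15^2 · 15^1 ≡ 142 · 225 · 15 ≡ 1048 (mod 1321).

1048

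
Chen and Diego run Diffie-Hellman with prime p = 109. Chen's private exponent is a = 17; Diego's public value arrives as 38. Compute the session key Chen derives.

66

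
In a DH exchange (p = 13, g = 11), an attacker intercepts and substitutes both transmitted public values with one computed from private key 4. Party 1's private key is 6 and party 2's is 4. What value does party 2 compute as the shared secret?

3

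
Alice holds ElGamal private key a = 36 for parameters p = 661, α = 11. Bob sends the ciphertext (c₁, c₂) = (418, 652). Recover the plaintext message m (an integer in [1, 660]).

Shared mask s = c₁^a mod p = 418^36 mod 661.
418^1 ≡ 418 (mod 661)
418^2 = (418^1)^2 ≡ 418^2 = 174724 ≡ 220 (mod 661)
418^4 = (418^2)^2 ≡ 220^2 = 48400 ≡ 147 (mod 661)
418^8 = (418^4)^2 ≡ 147^2 = 21609 ≡ 457 (mod 661)
418^16 = (418^8)^2 ≡ 457^2 = 208849 ≡ 634 (mod 661)
418^32 = (418^16)^2 ≡ 634^2 = 401956 ≡ 68 (mod 661)
418^36 = 418^32 · 418^4 ≡ 68 · 147 ≡ 81 (mod 661).
So s = 81; s⁻¹ ≡ 457 (mod 661).
m = c₂ · s⁻¹ mod 661 = 652 · 457 mod 661 = 514.

514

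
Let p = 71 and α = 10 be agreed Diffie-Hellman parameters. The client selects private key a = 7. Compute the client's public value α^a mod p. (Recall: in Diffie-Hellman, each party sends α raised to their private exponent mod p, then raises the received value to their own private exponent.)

5

Public value = 10^7 mod 71.
10^1 ≡ 10 (mod 71)
10^2 = (10^1)^2 ≡ 10^2 = 100 ≡ 29 (mod 71)
10^4 = (10^2)^2 ≡ 29^2 = 841 ≡ 60 (mod 71)
10^7 = 10^4 · 10^2 · 10^1 ≡ 60 · 29 · 10 ≡ 5 (mod 71).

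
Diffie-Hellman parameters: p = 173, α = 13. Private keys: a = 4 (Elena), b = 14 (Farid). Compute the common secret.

36

Elena sends A = α^a mod p = 13^4 mod 173.
13^1 ≡ 13 (mod 173)
13^2 = (13^1)^2 ≡ 13^2 = 169 ≡ 169 (mod 173)
13^4 = (13^2)^2 ≡ 169^2 = 28561 ≡ 16 (mod 173)
So A = 16. Farid then computes K = A^b mod p = 16^14 mod 173.
16^1 ≡ 16 (mod 173)
16^2 = (16^1)^2 ≡ 16^2 = 256 ≡ 83 (mod 173)
16^4 = (16^2)^2 ≡ 83^2 = 6889 ≡ 142 (mod 173)
16^8 = (16^4)^2 ≡ 142^2 = 20164 ≡ 96 (mod 173)
16^14 = 16^8 · 16^4 · 16^2 ≡ 96 · 142 · 83 ≡ 36 (mod 173).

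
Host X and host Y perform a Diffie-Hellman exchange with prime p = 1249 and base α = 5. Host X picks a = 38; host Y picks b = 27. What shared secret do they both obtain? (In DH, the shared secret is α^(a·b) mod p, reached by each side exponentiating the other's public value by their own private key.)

Host Y sends B = α^b mod p = 5^27 mod 1249.
5^1 ≡ 5 (mod 1249)
5^2 = (5^1)^2 ≡ 5^2 = 25 ≡ 25 (mod 1249)
5^4 = (5^2)^2 ≡ 25^2 = 625 ≡ 625 (mod 1249)
5^8 = (5^4)^2 ≡ 625^2 = 390625 ≡ 937 (mod 1249)
5^16 = (5^8)^2 ≡ 937^2 = 877969 ≡ 1171 (mod 1249)
5^27 = 5^16 · 5^8 · 5^2 · 5^1 ≡ 1171 · 937 · 25 · 5 ≡ 685 (mod 1249).
So B = 685. Host X then computes K = B^a mod p = 685^38 mod 1249.
685^1 ≡ 685 (mod 1249)
685^2 = (685^1)^2 ≡ 685^2 = 469225 ≡ 850 (mod 1249)
685^4 = (685^2)^2 ≡ 850^2 = 722500 ≡ 578 (mod 1249)
685^8 = (685^4)^2 ≡ 578^2 = 334084 ≡ 601 (mod 1249)
685^16 = (685^8)^2 ≡ 601^2 = 361201 ≡ 240 (mod 1249)
685^32 = (685^16)^2 ≡ 240^2 = 57600 ≡ 146 (mod 1249)
685^38 = 685^32 · 685^4 · 685^2 ≡ 146 · 578 · 850 ≡ 979 (mod 1249).

979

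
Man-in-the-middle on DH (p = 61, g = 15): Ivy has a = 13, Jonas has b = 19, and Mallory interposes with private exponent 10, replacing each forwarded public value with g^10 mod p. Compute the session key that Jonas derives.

13

Jonas receives Mallory's public value M = 15^10 mod 61 instead of the honest one.
15^1 ≡ 15 (mod 61)
15^2 = (15^1)^2 ≡ 15^2 = 225 ≡ 42 (mod 61)
15^4 = (15^2)^2 ≡ 42^2 = 1764 ≡ 56 (mod 61)
15^8 = (15^4)^2 ≡ 56^2 = 3136 ≡ 25 (mod 61)
15^10 = 15^8 · 15^2 ≡ 25 · 42 ≡ 13 (mod 61).
So M = 13. Jonas computes K = M^19 mod 61.
13^1 ≡ 13 (mod 61)
13^2 = (13^1)^2 ≡ 13^2 = 169 ≡ 47 (mod 61)
13^4 = (13^2)^2 ≡ 47^2 = 2209 ≡ 13 (mod 61)
13^8 = (13^4)^2 ≡ 13^2 = 169 ≡ 47 (mod 61)
13^16 = (13^8)^2 ≡ 47^2 = 2209 ≡ 13 (mod 61)
13^19 = 13^16 · 13^2 · 13^1 ≡ 13 · 47 · 13 ≡ 13 (mod 61).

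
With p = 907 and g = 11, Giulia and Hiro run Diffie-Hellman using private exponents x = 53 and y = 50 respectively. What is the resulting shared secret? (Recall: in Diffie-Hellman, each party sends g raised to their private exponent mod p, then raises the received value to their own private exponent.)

Giulia sends A = g^x mod p = 11^53 mod 907.
11^1 ≡ 11 (mod 907)
11^2 = (11^1)^2 ≡ 11^2 = 121 ≡ 121 (mod 907)
11^4 = (11^2)^2 ≡ 121^2 = 14641 ≡ 129 (mod 907)
11^8 = (11^4)^2 ≡ 129^2 = 16641 ≡ 315 (mod 907)
11^16 = (11^8)^2 ≡ 315^2 = 99225 ≡ 362 (mod 907)
11^32 = (11^16)^2 ≡ 362^2 = 131044 ≡ 436 (mod 907)
11^53 = 11^32 · 11^16 · 11^4 · 11^1 ≡ 436 · 362 · 129 · 11 ≡ 819 (mod 907).
So A = 819. Hiro then computes K = A^y mod p = 819^50 mod 907.
819^1 ≡ 819 (mod 907)
819^2 = (819^1)^2 ≡ 819^2 = 670761 ≡ 488 (mod 907)
819^4 = (819^2)^2 ≡ 488^2 = 238144 ≡ 510 (mod 907)
819^8 = (819^4)^2 ≡ 510^2 = 260100 ≡ 698 (mod 907)
819^16 = (819^8)^2 ≡ 698^2 = 487204 ≡ 145 (mod 907)
819^32 = (819^16)^2 ≡ 145^2 = 21025 ≡ 164 (mod 907)
819^50 = 819^32 · 819^16 · 819^2 ≡ 164 · 145 · 488 ≡ 482 (mod 907).

482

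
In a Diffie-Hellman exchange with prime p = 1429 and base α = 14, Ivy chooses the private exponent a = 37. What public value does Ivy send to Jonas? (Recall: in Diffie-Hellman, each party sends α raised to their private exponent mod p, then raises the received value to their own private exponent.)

1356

Public value = 14^37 mod 1429.
14^1 ≡ 14 (mod 1429)
14^2 = (14^1)^2 ≡ 14^2 = 196 ≡ 196 (mod 1429)
14^4 = (14^2)^2 ≡ 196^2 = 38416 ≡ 1262 (mod 1429)
14^8 = (14^4)^2 ≡ 1262^2 = 1592644 ≡ 738 (mod 1429)
14^16 = (14^8)^2 ≡ 738^2 = 544644 ≡ 195 (mod 1429)
14^32 = (14^16)^2 ≡ 195^2 = 38025 ≡ 871 (mod 1429)
14^37 = 14^32 · 14^4 · 14^1 ≡ 871 · 1262 · 14 ≡ 1356 (mod 1429).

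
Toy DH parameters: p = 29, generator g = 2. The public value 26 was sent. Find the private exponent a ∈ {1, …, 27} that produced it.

19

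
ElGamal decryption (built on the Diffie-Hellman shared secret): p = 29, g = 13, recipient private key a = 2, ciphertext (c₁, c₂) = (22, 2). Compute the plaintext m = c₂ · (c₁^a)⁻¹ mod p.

3

Shared mask s = c₁^a mod p = 22^2 mod 29.
22^1 ≡ 22 (mod 29)
22^2 = (22^1)^2 ≡ 22^2 = 484 ≡ 20 (mod 29)
So s = 20; s⁻¹ ≡ 16 (mod 29).
m = c₂ · s⁻¹ mod 29 = 2 · 16 mod 29 = 3.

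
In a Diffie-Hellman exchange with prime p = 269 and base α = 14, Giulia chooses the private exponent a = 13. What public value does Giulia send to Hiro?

62

Public value = 14^13 (mod 269).
14^1 ≡ 14 (mod 269)
14^2 = (14^1)^2 ≡ 14^2 = 196 ≡ 196 (mod 269)
14^4 = (14^2)^2 ≡ 196^2 = 38416 ≡ 218 (mod 269)
14^8 = (14^4)^2 ≡ 218^2 = 47524 ≡ 180 (mod 269)
14^13 = 14^8 · 14^4 · 14^1 ≡ 180 · 218 · 14 ≡ 62 (mod 269).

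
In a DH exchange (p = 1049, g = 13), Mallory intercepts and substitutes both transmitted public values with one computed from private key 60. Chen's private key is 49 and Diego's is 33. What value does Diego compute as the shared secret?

Diego receives Mallory's public value M = 13^60 mod 1049 instead of the honest one.
13^1 ≡ 13 (mod 1049)
13^2 = (13^1)^2 ≡ 13^2 = 169 ≡ 169 (mod 1049)
13^4 = (13^2)^2 ≡ 169^2 = 28561 ≡ 238 (mod 1049)
13^8 = (13^4)^2 ≡ 238^2 = 56644 ≡ 1047 (mod 1049)
13^16 = (13^8)^2 ≡ 1047^2 = 1096209 ≡ 4 (mod 1049)
13^32 = (13^16)^2 ≡ 4^2 = 16 ≡ 16 (mod 1049)
13^60 = 13^32 · 13^16 · 13^8 · 13^4 ≡ 16 · 4 · 1047 · 238 ≡ 1006 (mod 1049).
So M = 1006. Diego computes K = M^33 mod 1049.
1006^1 ≡ 1006 (mod 1049)
1006^2 = (1006^1)^2 ≡ 1006^2 = 1012036 ≡ 800 (mod 1049)
1006^4 = (1006^2)^2 ≡ 800^2 = 640000 ≡ 110 (mod 1049)
1006^8 = (1006^4)^2 ≡ 110^2 = 12100 ≡ 561 (mod 1049)
1006^16 = (1006^8)^2 ≡ 561^2 = 314721 ≡ 21 (mod 1049)
1006^32 = (1006^16)^2 ≡ 21^2 = 441 ≡ 441 (mod 1049)
1006^33 = 1006^32 · 1006^1 ≡ 441 · 1006 ≡ 968 (mod 1049).

968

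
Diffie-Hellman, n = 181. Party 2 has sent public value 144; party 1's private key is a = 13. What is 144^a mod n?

161

Shared key K = 144^13 mod 181.
144^1 ≡ 144 (mod 181)
144^2 = (144^1)^2 ≡ 144^2 = 20736 ≡ 102 (mod 181)
144^4 = (144^2)^2 ≡ 102^2 = 10404 ≡ 87 (mod 181)
144^8 = (144^4)^2 ≡ 87^2 = 7569 ≡ 148 (mod 181)
144^13 = 144^8 · 144^4 · 144^1 ≡ 148 · 87 · 144 ≡ 161 (mod 181).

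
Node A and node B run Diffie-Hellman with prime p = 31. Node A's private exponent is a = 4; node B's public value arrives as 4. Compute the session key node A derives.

8

Shared key K = 4^4 mod 31.
4^1 ≡ 4 (mod 31)
4^2 = (4^1)^2 ≡ 4^2 = 16 ≡ 16 (mod 31)
4^4 = (4^2)^2 ≡ 16^2 = 256 ≡ 8 (mod 31)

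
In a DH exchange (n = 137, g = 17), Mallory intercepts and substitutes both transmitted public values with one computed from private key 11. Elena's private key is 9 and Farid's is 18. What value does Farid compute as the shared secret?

63

Farid receives Mallory's public value M = 17^11 mod 137 instead of the honest one.
17^1 ≡ 17 (mod 137)
17^2 = (17^1)^2 ≡ 17^2 = 289 ≡ 15 (mod 137)
17^4 = (17^2)^2 ≡ 15^2 = 225 ≡ 88 (mod 137)
17^8 = (17^4)^2 ≡ 88^2 = 7744 ≡ 72 (mod 137)
17^11 = 17^8 · 17^2 · 17^1 ≡ 72 · 15 · 17 ≡ 2 (mod 137).
So M = 2. Farid computes K = M^18 mod 137.
2^1 ≡ 2 (mod 137)
2^2 = (2^1)^2 ≡ 2^2 = 4 ≡ 4 (mod 137)
2^4 = (2^2)^2 ≡ 4^2 = 16 ≡ 16 (mod 137)
2^8 = (2^4)^2 ≡ 16^2 = 256 ≡ 119 (mod 137)
2^16 = (2^8)^2 ≡ 119^2 = 14161 ≡ 50 (mod 137)
2^18 = 2^16 · 2^2 ≡ 50 · 4 ≡ 63 (mod 137).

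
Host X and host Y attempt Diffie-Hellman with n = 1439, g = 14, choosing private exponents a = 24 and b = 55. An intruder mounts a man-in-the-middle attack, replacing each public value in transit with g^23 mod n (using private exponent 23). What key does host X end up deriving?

Host X receives an intruder's public value M = 14^23 mod 1439 instead of the honest one.
14^1 ≡ 14 (mod 1439)
14^2 = (14^1)^2 ≡ 14^2 = 196 ≡ 196 (mod 1439)
14^4 = (14^2)^2 ≡ 196^2 = 38416 ≡ 1002 (mod 1439)
14^8 = (14^4)^2 ≡ 1002^2 = 1004004 ≡ 1021 (mod 1439)
14^16 = (14^8)^2 ≡ 1021^2 = 1042441 ≡ 605 (mod 1439)
14^23 = 14^16 · 14^4 · 14^2 · 14^1 ≡ 605 · 1002 · 196 · 14 ≡ 849 (mod 1439).
So M = 849. Host X computes K = M^24 mod 1439.
849^1 ≡ 849 (mod 1439)
849^2 = (849^1)^2 ≡ 849^2 = 720801 ≡ 1301 (mod 1439)
849^4 = (849^2)^2 ≡ 1301^2 = 1692601 ≡ 337 (mod 1439)
849^8 = (849^4)^2 ≡ 337^2 = 113569 ≡ 1327 (mod 1439)
849^16 = (849^8)^2 ≡ 1327^2 = 1760929 ≡ 1032 (mod 1439)
849^24 = 849^16 · 849^8 ≡ 1032 · 1327 ≡ 975 (mod 1439).

975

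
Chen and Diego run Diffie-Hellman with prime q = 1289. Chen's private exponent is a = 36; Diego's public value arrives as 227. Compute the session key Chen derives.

1207

Shared key K = 227^36 mod 1289.
227^1 ≡ 227 (mod 1289)
227^2 = (227^1)^2 ≡ 227^2 = 51529 ≡ 1258 (mod 1289)
227^4 = (227^2)^2 ≡ 1258^2 = 1582564 ≡ 961 (mod 1289)
227^8 = (227^4)^2 ≡ 961^2 = 923521 ≡ 597 (mod 1289)
227^16 = (227^8)^2 ≡ 597^2 = 356409 ≡ 645 (mod 1289)
227^32 = (227^16)^2 ≡ 645^2 = 416025 ≡ 967 (mod 1289)
227^36 = 227^32 · 227^4 ≡ 967 · 961 ≡ 1207 (mod 1289).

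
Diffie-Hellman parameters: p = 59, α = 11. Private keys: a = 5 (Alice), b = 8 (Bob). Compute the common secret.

Bob sends B = α^b mod p = 11^8 mod 59.
11^1 ≡ 11 (mod 59)
11^2 = (11^1)^2 ≡ 11^2 = 121 ≡ 3 (mod 59)
11^4 = (11^2)^2 ≡ 3^2 = 9 ≡ 9 (mod 59)
11^8 = (11^4)^2 ≡ 9^2 = 81 ≡ 22 (mod 59)
So B = 22. Alice then computes K = B^a mod p = 22^5 mod 59.
22^1 ≡ 22 (mod 59)
22^2 = (22^1)^2 ≡ 22^2 = 484 ≡ 12 (mod 59)
22^4 = (22^2)^2 ≡ 12^2 = 144 ≡ 26 (mod 59)
22^5 = 22^4 · 22^1 ≡ 26 · 22 ≡ 41 (mod 59).

41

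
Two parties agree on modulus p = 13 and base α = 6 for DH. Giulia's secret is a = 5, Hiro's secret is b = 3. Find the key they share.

8

Hiro sends B = α^b mod p = 6^3 mod 13.
6^1 ≡ 6 (mod 13)
6^2 = (6^1)^2 ≡ 6^2 = 36 ≡ 10 (mod 13)
6^3 = 6^2 · 6^1 ≡ 10 · 6 ≡ 8 (mod 13).
So B = 8. Giulia then computes K = B^a mod p = 8^5 mod 13.
8^1 ≡ 8 (mod 13)
8^2 = (8^1)^2 ≡ 8^2 = 64 ≡ 12 (mod 13)
8^4 = (8^2)^2 ≡ 12^2 = 144 ≡ 1 (mod 13)
8^5 = 8^4 · 8^1 ≡ 1 · 8 ≡ 8 (mod 13).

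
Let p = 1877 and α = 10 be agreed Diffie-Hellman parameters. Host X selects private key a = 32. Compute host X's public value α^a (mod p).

989

Public value = 10^32 (mod 1877).
10^1 ≡ 10 (mod 1877)
10^2 = (10^1)^2 ≡ 10^2 = 100 ≡ 100 (mod 1877)
10^4 = (10^2)^2 ≡ 100^2 = 10000 ≡ 615 (mod 1877)
10^8 = (10^4)^2 ≡ 615^2 = 378225 ≡ 948 (mod 1877)
10^16 = (10^8)^2 ≡ 948^2 = 898704 ≡ 1498 (mod 1877)
10^32 = (10^16)^2 ≡ 1498^2 = 2244004 ≡ 989 (mod 1877)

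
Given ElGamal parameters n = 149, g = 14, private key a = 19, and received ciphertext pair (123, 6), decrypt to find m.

Shared mask s = c₁^a mod n = 123^19 mod 149.
123^1 ≡ 123 (mod 149)
123^2 = (123^1)^2 ≡ 123^2 = 15129 ≡ 80 (mod 149)
123^4 = (123^2)^2 ≡ 80^2 = 6400 ≡ 142 (mod 149)
123^8 = (123^4)^2 ≡ 142^2 = 20164 ≡ 49 (mod 149)
123^16 = (123^8)^2 ≡ 49^2 = 2401 ≡ 17 (mod 149)
123^19 = 123^16 · 123^2 · 123^1 ≡ 17 · 80 · 123 ≡ 102 (mod 149).
So s = 102; s⁻¹ ≡ 19 (mod 149).
m = c₂ · s⁻¹ mod 149 = 6 · 19 mod 149 = 114.

114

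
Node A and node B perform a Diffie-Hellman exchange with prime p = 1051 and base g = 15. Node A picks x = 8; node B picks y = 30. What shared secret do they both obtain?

543

Node B sends B = g^y mod p = 15^30 mod 1051.
15^1 ≡ 15 (mod 1051)
15^2 = (15^1)^2 ≡ 15^2 = 225 ≡ 225 (mod 1051)
15^4 = (15^2)^2 ≡ 225^2 = 50625 ≡ 177 (mod 1051)
15^8 = (15^4)^2 ≡ 177^2 = 31329 ≡ 850 (mod 1051)
15^16 = (15^8)^2 ≡ 850^2 = 722500 ≡ 463 (mod 1051)
15^30 = 15^16 · 15^8 · 15^4 · 15^2 ≡ 463 · 850 · 177 · 225 ≡ 864 (mod 1051).
So B = 864. Node A then computes K = B^x mod p = 864^8 mod 1051.
864^1 ≡ 864 (mod 1051)
864^2 = (864^1)^2 ≡ 864^2 = 746496 ≡ 286 (mod 1051)
864^4 = (864^2)^2 ≡ 286^2 = 81796 ≡ 869 (mod 1051)
864^8 = (864^4)^2 ≡ 869^2 = 755161 ≡ 543 (mod 1051)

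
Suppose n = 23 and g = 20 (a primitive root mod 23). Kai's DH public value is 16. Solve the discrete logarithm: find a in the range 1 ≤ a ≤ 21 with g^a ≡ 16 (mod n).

Try successive powers of 20 modulo 23:
20^1 ≡ 20
20^2 ≡ 9
20^3 ≡ 19
20^4 ≡ 12
20^5 ≡ 10
20^6 ≡ 16
Found: a = 6.

6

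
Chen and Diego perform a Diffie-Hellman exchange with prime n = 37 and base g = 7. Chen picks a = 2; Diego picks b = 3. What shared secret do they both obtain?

Diego sends B = g^b mod n = 7^3 mod 37.
7^1 ≡ 7 (mod 37)
7^2 = (7^1)^2 ≡ 7^2 = 49 ≡ 12 (mod 37)
7^3 = 7^2 · 7^1 ≡ 12 · 7 ≡ 10 (mod 37).
So B = 10. Chen then computes K = B^a mod n = 10^2 mod 37.
10^1 ≡ 10 (mod 37)
10^2 = (10^1)^2 ≡ 10^2 = 100 ≡ 26 (mod 37)

26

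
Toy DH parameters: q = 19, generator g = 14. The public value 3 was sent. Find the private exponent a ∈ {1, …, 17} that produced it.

Try successive powers of 14 modulo 19:
14^1 ≡ 14
14^2 ≡ 6
14^3 ≡ 8
14^4 ≡ 17
14^5 ≡ 10
14^6 ≡ 7
14^7 ≡ 3
Found: a = 7.

7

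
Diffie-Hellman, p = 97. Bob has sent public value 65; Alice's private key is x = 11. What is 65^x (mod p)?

Shared key K = 65^11 mod 97.
65^1 ≡ 65 (mod 97)
65^2 = (65^1)^2 ≡ 65^2 = 4225 ≡ 54 (mod 97)
65^4 = (65^2)^2 ≡ 54^2 = 2916 ≡ 6 (mod 97)
65^8 = (65^4)^2 ≡ 6^2 = 36 ≡ 36 (mod 97)
65^11 = 65^8 · 65^2 · 65^1 ≡ 36 · 54 · 65 ≡ 66 (mod 97).

66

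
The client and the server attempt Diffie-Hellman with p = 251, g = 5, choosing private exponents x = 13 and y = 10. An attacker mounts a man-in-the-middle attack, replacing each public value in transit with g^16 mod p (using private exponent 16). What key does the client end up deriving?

69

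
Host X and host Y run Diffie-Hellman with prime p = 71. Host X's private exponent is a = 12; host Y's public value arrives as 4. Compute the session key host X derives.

Shared key K = 4^12 mod 71.
4^1 ≡ 4 (mod 71)
4^2 = (4^1)^2 ≡ 4^2 = 16 ≡ 16 (mod 71)
4^4 = (4^2)^2 ≡ 16^2 = 256 ≡ 43 (mod 71)
4^8 = (4^4)^2 ≡ 43^2 = 1849 ≡ 3 (mod 71)
4^12 = 4^8 · 4^4 ≡ 3 · 43 ≡ 58 (mod 71).

58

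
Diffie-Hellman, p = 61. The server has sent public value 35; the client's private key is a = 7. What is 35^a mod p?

44

Shared key K = 35^7 mod 61.
35^1 ≡ 35 (mod 61)
35^2 = (35^1)^2 ≡ 35^2 = 1225 ≡ 5 (mod 61)
35^4 = (35^2)^2 ≡ 5^2 = 25 ≡ 25 (mod 61)
35^7 = 35^4 · 35^2 · 35^1 ≡ 25 · 5 · 35 ≡ 44 (mod 61).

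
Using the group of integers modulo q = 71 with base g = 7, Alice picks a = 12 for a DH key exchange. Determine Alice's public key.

Public value = 7^12 mod 71.
7^1 ≡ 7 (mod 71)
7^2 = (7^1)^2 ≡ 7^2 = 49 ≡ 49 (mod 71)
7^4 = (7^2)^2 ≡ 49^2 = 2401 ≡ 58 (mod 71)
7^8 = (7^4)^2 ≡ 58^2 = 3364 ≡ 27 (mod 71)
7^12 = 7^8 · 7^4 ≡ 27 · 58 ≡ 4 (mod 71).

4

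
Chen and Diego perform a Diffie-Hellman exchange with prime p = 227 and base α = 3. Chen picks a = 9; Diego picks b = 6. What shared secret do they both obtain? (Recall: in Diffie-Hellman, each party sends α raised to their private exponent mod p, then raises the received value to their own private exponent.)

Diego sends B = α^b mod p = 3^6 mod 227.
3^1 ≡ 3 (mod 227)
3^2 = (3^1)^2 ≡ 3^2 = 9 ≡ 9 (mod 227)
3^4 = (3^2)^2 ≡ 9^2 = 81 ≡ 81 (mod 227)
3^6 = 3^4 · 3^2 ≡ 81 · 9 ≡ 48 (mod 227).
So B = 48. Chen then computes K = B^a mod p = 48^9 mod 227.
48^1 ≡ 48 (mod 227)
48^2 = (48^1)^2 ≡ 48^2 = 2304 ≡ 34 (mod 227)
48^4 = (48^2)^2 ≡ 34^2 = 1156 ≡ 21 (mod 227)
48^8 = (48^4)^2 ≡ 21^2 = 441 ≡ 214 (mod 227)
48^9 = 48^8 · 48^1 ≡ 214 · 48 ≡ 57 (mod 227).

57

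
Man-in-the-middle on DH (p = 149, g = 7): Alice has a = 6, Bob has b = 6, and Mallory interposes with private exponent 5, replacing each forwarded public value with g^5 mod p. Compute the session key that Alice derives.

Alice receives Mallory's public value M = 7^5 mod 149 instead of the honest one.
7^1 ≡ 7 (mod 149)
7^2 = (7^1)^2 ≡ 7^2 = 49 ≡ 49 (mod 149)
7^4 = (7^2)^2 ≡ 49^2 = 2401 ≡ 17 (mod 149)
7^5 = 7^4 · 7^1 ≡ 17 · 7 ≡ 119 (mod 149).
So M = 119. Alice computes K = M^6 mod 149.
119^1 ≡ 119 (mod 149)
119^2 = (119^1)^2 ≡ 119^2 = 14161 ≡ 6 (mod 149)
119^4 = (119^2)^2 ≡ 6^2 = 36 ≡ 36 (mod 149)
119^6 = 119^4 · 119^2 ≡ 36 · 6 ≡ 67 (mod 149).

67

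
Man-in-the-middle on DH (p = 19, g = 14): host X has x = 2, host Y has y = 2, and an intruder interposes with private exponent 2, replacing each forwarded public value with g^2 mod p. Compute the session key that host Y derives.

17

Host Y receives an intruder's public value M = 14^2 mod 19 instead of the honest one.
14^1 ≡ 14 (mod 19)
14^2 = (14^1)^2 ≡ 14^2 = 196 ≡ 6 (mod 19)
So M = 6. Host Y computes K = M^2 mod 19.
6^1 ≡ 6 (mod 19)
6^2 = (6^1)^2 ≡ 6^2 = 36 ≡ 17 (mod 19)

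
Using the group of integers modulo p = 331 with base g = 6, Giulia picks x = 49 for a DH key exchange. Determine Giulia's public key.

Public value = 6^49 (mod 331).
6^1 ≡ 6 (mod 331)
6^2 = (6^1)^2 ≡ 6^2 = 36 ≡ 36 (mod 331)
6^4 = (6^2)^2 ≡ 36^2 = 1296 ≡ 303 (mod 331)
6^8 = (6^4)^2 ≡ 303^2 = 91809 ≡ 122 (mod 331)
6^16 = (6^8)^2 ≡ 122^2 = 14884 ≡ 320 (mod 331)
6^32 = (6^16)^2 ≡ 320^2 = 102400 ≡ 121 (mod 331)
6^49 = 6^32 · 6^16 · 6^1 ≡ 121 · 320 · 6 ≡ 289 (mod 331).

289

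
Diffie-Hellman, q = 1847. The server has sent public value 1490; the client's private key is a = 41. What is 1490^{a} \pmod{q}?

Shared key K = 1490^41 mod 1847.
1490^1 ≡ 1490 (mod 1847)
1490^2 = (1490^1)^2 ≡ 1490^2 = 2220100 ≡ 6 (mod 1847)
1490^4 = (1490^2)^2 ≡ 6^2 = 36 ≡ 36 (mod 1847)
1490^8 = (1490^4)^2 ≡ 36^2 = 1296 ≡ 1296 (mod 1847)
1490^16 = (1490^8)^2 ≡ 1296^2 = 1679616 ≡ 693 (mod 1847)
1490^32 = (1490^16)^2 ≡ 693^2 = 480249 ≡ 29 (mod 1847)
1490^41 = 1490^32 · 1490^8 · 1490^1 ≡ 29 · 1296 · 1490 ≡ 967 (mod 1847).

967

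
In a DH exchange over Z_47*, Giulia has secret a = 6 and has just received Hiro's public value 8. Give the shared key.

25

Shared key K = 8^6 mod 47.
8^1 ≡ 8 (mod 47)
8^2 = (8^1)^2 ≡ 8^2 = 64 ≡ 17 (mod 47)
8^4 = (8^2)^2 ≡ 17^2 = 289 ≡ 7 (mod 47)
8^6 = 8^4 · 8^2 ≡ 7 · 17 ≡ 25 (mod 47).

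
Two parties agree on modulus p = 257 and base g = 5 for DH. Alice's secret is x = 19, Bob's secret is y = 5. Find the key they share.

90

Bob sends B = g^y mod p = 5^5 mod 257.
5^1 ≡ 5 (mod 257)
5^2 = (5^1)^2 ≡ 5^2 = 25 ≡ 25 (mod 257)
5^4 = (5^2)^2 ≡ 25^2 = 625 ≡ 111 (mod 257)
5^5 = 5^4 · 5^1 ≡ 111 · 5 ≡ 41 (mod 257).
So B = 41. Alice then computes K = B^x mod p = 41^19 mod 257.
41^1 ≡ 41 (mod 257)
41^2 = (41^1)^2 ≡ 41^2 = 1681 ≡ 139 (mod 257)
41^4 = (41^2)^2 ≡ 139^2 = 19321 ≡ 46 (mod 257)
41^8 = (41^4)^2 ≡ 46^2 = 2116 ≡ 60 (mod 257)
41^16 = (41^8)^2 ≡ 60^2 = 3600 ≡ 2 (mod 257)
41^19 = 41^16 · 41^2 · 41^1 ≡ 2 · 139 · 41 ≡ 90 (mod 257).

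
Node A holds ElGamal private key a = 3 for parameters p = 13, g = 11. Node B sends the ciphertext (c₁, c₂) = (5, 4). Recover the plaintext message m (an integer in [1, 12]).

7

Shared mask s = c₁^a mod p = 5^3 mod 13.
5^1 ≡ 5 (mod 13)
5^2 = (5^1)^2 ≡ 5^2 = 25 ≡ 12 (mod 13)
5^3 = 5^2 · 5^1 ≡ 12 · 5 ≡ 8 (mod 13).
So s = 8; s⁻¹ ≡ 5 (mod 13).
m = c₂ · s⁻¹ mod 13 = 4 · 5 mod 13 = 7.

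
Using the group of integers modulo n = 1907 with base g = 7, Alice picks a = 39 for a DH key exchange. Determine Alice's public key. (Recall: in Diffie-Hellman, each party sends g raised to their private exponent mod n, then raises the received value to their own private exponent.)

Public value = 7^{39} \pmod{1907}.
7^1 ≡ 7 (mod 1907)
7^2 = (7^1)^2 ≡ 7^2 = 49 ≡ 49 (mod 1907)
7^4 = (7^2)^2 ≡ 49^2 = 2401 ≡ 494 (mod 1907)
7^8 = (7^4)^2 ≡ 494^2 = 244036 ≡ 1847 (mod 1907)
7^16 = (7^8)^2 ≡ 1847^2 = 3411409 ≡ 1693 (mod 1907)
7^32 = (7^16)^2 ≡ 1693^2 = 2866249 ≡ 28 (mod 1907)
7^39 = 7^32 · 7^4 · 7^2 · 7^1 ≡ 28 · 494 · 49 · 7 ≡ 1667 (mod 1907).

1667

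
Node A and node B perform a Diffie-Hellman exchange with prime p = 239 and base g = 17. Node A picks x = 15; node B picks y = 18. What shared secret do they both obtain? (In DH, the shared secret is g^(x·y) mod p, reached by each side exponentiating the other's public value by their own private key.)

Node B sends B = g^y mod p = 17^18 mod 239.
17^1 ≡ 17 (mod 239)
17^2 = (17^1)^2 ≡ 17^2 = 289 ≡ 50 (mod 239)
17^4 = (17^2)^2 ≡ 50^2 = 2500 ≡ 110 (mod 239)
17^8 = (17^4)^2 ≡ 110^2 = 12100 ≡ 150 (mod 239)
17^16 = (17^8)^2 ≡ 150^2 = 22500 ≡ 34 (mod 239)
17^18 = 17^16 · 17^2 ≡ 34 · 50 ≡ 27 (mod 239).
So B = 27. Node A then computes K = B^x mod p = 27^15 mod 239.
27^1 ≡ 27 (mod 239)
27^2 = (27^1)^2 ≡ 27^2 = 729 ≡ 12 (mod 239)
27^4 = (27^2)^2 ≡ 12^2 = 144 ≡ 144 (mod 239)
27^8 = (27^4)^2 ≡ 144^2 = 20736 ≡ 182 (mod 239)
27^15 = 27^8 · 27^4 · 27^2 · 27^1 ≡ 182 · 144 · 12 · 27 ≡ 200 (mod 239).

200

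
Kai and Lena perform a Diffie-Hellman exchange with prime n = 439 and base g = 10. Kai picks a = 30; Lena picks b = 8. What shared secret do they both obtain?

274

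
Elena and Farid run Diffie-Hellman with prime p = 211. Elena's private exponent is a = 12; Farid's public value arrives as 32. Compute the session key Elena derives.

Shared key K = 32^12 mod 211.
32^1 ≡ 32 (mod 211)
32^2 = (32^1)^2 ≡ 32^2 = 1024 ≡ 180 (mod 211)
32^4 = (32^2)^2 ≡ 180^2 = 32400 ≡ 117 (mod 211)
32^8 = (32^4)^2 ≡ 117^2 = 13689 ≡ 185 (mod 211)
32^12 = 32^8 · 32^4 ≡ 185 · 117 ≡ 123 (mod 211).

123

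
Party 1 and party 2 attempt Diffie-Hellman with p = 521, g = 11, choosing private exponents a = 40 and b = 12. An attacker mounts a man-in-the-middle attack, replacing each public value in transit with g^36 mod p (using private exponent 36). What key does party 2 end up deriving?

Party 2 receives an attacker's public value M = 11^36 mod 521 instead of the honest one.
11^1 ≡ 11 (mod 521)
11^2 = (11^1)^2 ≡ 11^2 = 121 ≡ 121 (mod 521)
11^4 = (11^2)^2 ≡ 121^2 = 14641 ≡ 53 (mod 521)
11^8 = (11^4)^2 ≡ 53^2 = 2809 ≡ 204 (mod 521)
11^16 = (11^8)^2 ≡ 204^2 = 41616 ≡ 457 (mod 521)
11^32 = (11^16)^2 ≡ 457^2 = 208849 ≡ 449 (mod 521)
11^36 = 11^32 · 11^4 ≡ 449 · 53 ≡ 352 (mod 521).
So M = 352. Party 2 computes K = M^12 mod 521.
352^1 ≡ 352 (mod 521)
352^2 = (352^1)^2 ≡ 352^2 = 123904 ≡ 427 (mod 521)
352^4 = (352^2)^2 ≡ 427^2 = 182329 ≡ 500 (mod 521)
352^8 = (352^4)^2 ≡ 500^2 = 250000 ≡ 441 (mod 521)
352^12 = 352^8 · 352^4 ≡ 441 · 500 ≡ 117 (mod 521).

117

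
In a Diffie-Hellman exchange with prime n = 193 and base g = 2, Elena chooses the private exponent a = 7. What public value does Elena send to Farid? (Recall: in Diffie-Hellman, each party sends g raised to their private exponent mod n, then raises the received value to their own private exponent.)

128

Public value = 2^7 mod 193.
2^1 ≡ 2 (mod 193)
2^2 = (2^1)^2 ≡ 2^2 = 4 ≡ 4 (mod 193)
2^4 = (2^2)^2 ≡ 4^2 = 16 ≡ 16 (mod 193)
2^7 = 2^4 · 2^2 · 2^1 ≡ 16 · 4 · 2 ≡ 128 (mod 193).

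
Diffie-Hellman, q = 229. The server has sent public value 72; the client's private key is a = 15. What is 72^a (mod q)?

13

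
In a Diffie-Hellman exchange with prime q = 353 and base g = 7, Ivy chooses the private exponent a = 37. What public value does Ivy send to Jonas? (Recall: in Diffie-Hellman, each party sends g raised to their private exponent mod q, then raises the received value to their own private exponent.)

Public value = 7^37 (mod 353).
7^1 ≡ 7 (mod 353)
7^2 = (7^1)^2 ≡ 7^2 = 49 ≡ 49 (mod 353)
7^4 = (7^2)^2 ≡ 49^2 = 2401 ≡ 283 (mod 353)
7^8 = (7^4)^2 ≡ 283^2 = 80089 ≡ 311 (mod 353)
7^16 = (7^8)^2 ≡ 311^2 = 96721 ≡ 352 (mod 353)
7^32 = (7^16)^2 ≡ 352^2 = 123904 ≡ 1 (mod 353)
7^37 = 7^32 · 7^4 · 7^1 ≡ 1 · 283 · 7 ≡ 216 (mod 353).

216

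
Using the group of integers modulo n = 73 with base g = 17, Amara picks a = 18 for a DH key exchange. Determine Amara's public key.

Public value = 17^18 mod 73.
17^1 ≡ 17 (mod 73)
17^2 = (17^1)^2 ≡ 17^2 = 289 ≡ 70 (mod 73)
17^4 = (17^2)^2 ≡ 70^2 = 4900 ≡ 9 (mod 73)
17^8 = (17^4)^2 ≡ 9^2 = 81 ≡ 8 (mod 73)
17^16 = (17^8)^2 ≡ 8^2 = 64 ≡ 64 (mod 73)
17^18 = 17^16 · 17^2 ≡ 64 · 70 ≡ 27 (mod 73).

27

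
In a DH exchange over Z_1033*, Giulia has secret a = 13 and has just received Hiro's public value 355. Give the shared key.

355

Shared key K = 355^13 mod 1033.
355^1 ≡ 355 (mod 1033)
355^2 = (355^1)^2 ≡ 355^2 = 126025 ≡ 1032 (mod 1033)
355^4 = (355^2)^2 ≡ 1032^2 = 1065024 ≡ 1 (mod 1033)
355^8 = (355^4)^2 ≡ 1^2 = 1 ≡ 1 (mod 1033)
355^13 = 355^8 · 355^4 · 355^1 ≡ 1 · 1 · 355 ≡ 355 (mod 1033).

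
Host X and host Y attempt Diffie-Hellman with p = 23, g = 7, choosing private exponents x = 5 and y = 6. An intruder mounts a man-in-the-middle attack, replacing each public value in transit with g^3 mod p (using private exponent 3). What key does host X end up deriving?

Host X receives an intruder's public value M = 7^3 mod 23 instead of the honest one.
7^1 ≡ 7 (mod 23)
7^2 = (7^1)^2 ≡ 7^2 = 49 ≡ 3 (mod 23)
7^3 = 7^2 · 7^1 ≡ 3 · 7 ≡ 21 (mod 23).
So M = 21. Host X computes K = M^5 mod 23.
21^1 ≡ 21 (mod 23)
21^2 = (21^1)^2 ≡ 21^2 = 441 ≡ 4 (mod 23)
21^4 = (21^2)^2 ≡ 4^2 = 16 ≡ 16 (mod 23)
21^5 = 21^4 · 21^1 ≡ 16 · 21 ≡ 14 (mod 23).

14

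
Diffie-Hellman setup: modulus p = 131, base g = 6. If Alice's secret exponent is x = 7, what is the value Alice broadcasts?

Public value = 6^7 (mod 131).
6^1 ≡ 6 (mod 131)
6^2 = (6^1)^2 ≡ 6^2 = 36 ≡ 36 (mod 131)
6^4 = (6^2)^2 ≡ 36^2 = 1296 ≡ 117 (mod 131)
6^7 = 6^4 · 6^2 · 6^1 ≡ 117 · 36 · 6 ≡ 120 (mod 131).

120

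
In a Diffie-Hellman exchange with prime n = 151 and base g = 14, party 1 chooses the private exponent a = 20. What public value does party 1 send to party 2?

128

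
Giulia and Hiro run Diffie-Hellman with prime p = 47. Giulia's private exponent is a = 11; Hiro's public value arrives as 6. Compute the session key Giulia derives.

14

Shared key K = 6^11 mod 47.
6^1 ≡ 6 (mod 47)
6^2 = (6^1)^2 ≡ 6^2 = 36 ≡ 36 (mod 47)
6^4 = (6^2)^2 ≡ 36^2 = 1296 ≡ 27 (mod 47)
6^8 = (6^4)^2 ≡ 27^2 = 729 ≡ 24 (mod 47)
6^11 = 6^8 · 6^2 · 6^1 ≡ 24 · 36 · 6 ≡ 14 (mod 47).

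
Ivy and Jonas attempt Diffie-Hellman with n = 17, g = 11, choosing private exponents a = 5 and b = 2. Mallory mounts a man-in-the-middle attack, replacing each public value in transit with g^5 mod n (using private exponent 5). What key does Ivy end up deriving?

Ivy receives Mallory's public value M = 11^5 mod 17 instead of the honest one.
11^1 ≡ 11 (mod 17)
11^2 = (11^1)^2 ≡ 11^2 = 121 ≡ 2 (mod 17)
11^4 = (11^2)^2 ≡ 2^2 = 4 ≡ 4 (mod 17)
11^5 = 11^4 · 11^1 ≡ 4 · 11 ≡ 10 (mod 17).
So M = 10. Ivy computes K = M^5 mod 17.
10^1 ≡ 10 (mod 17)
10^2 = (10^1)^2 ≡ 10^2 = 100 ≡ 15 (mod 17)
10^4 = (10^2)^2 ≡ 15^2 = 225 ≡ 4 (mod 17)
10^5 = 10^4 · 10^1 ≡ 4 · 10 ≡ 6 (mod 17).

6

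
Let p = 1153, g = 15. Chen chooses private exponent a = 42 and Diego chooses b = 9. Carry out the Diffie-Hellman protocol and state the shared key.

Diego sends B = g^b mod p = 15^9 mod 1153.
15^1 ≡ 15 (mod 1153)
15^2 = (15^1)^2 ≡ 15^2 = 225 ≡ 225 (mod 1153)
15^4 = (15^2)^2 ≡ 225^2 = 50625 ≡ 1046 (mod 1153)
15^8 = (15^4)^2 ≡ 1046^2 = 1094116 ≡ 1072 (mod 1153)
15^9 = 15^8 · 15^1 ≡ 1072 · 15 ≡ 1091 (mod 1153).
So B = 1091. Chen then computes K = B^a mod p = 1091^42 mod 1153.
1091^1 ≡ 1091 (mod 1153)
1091^2 = (1091^1)^2 ≡ 1091^2 = 1190281 ≡ 385 (mod 1153)
1091^4 = (1091^2)^2 ≡ 385^2 = 148225 ≡ 641 (mod 1153)
1091^8 = (1091^4)^2 ≡ 641^2 = 410881 ≡ 413 (mod 1153)
1091^16 = (1091^8)^2 ≡ 413^2 = 170569 ≡ 1078 (mod 1153)
1091^32 = (1091^16)^2 ≡ 1078^2 = 1162084 ≡ 1013 (mod 1153)
1091^42 = 1091^32 · 1091^8 · 1091^2 ≡ 1013 · 413 · 385 ≡ 271 (mod 1153).

271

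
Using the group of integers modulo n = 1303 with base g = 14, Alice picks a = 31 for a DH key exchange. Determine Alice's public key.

287

Public value = 14^31 mod 1303.
14^1 ≡ 14 (mod 1303)
14^2 = (14^1)^2 ≡ 14^2 = 196 ≡ 196 (mod 1303)
14^4 = (14^2)^2 ≡ 196^2 = 38416 ≡ 629 (mod 1303)
14^8 = (14^4)^2 ≡ 629^2 = 395641 ≡ 832 (mod 1303)
14^16 = (14^8)^2 ≡ 832^2 = 692224 ≡ 331 (mod 1303)
14^31 = 14^16 · 14^8 · 14^4 · 14^2 · 14^1 ≡ 331 · 832 · 629 · 196 · 14 ≡ 287 (mod 1303).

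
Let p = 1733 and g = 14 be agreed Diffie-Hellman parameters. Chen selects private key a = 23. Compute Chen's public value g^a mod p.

509

Public value = 14^23 mod 1733.
14^1 ≡ 14 (mod 1733)
14^2 = (14^1)^2 ≡ 14^2 = 196 ≡ 196 (mod 1733)
14^4 = (14^2)^2 ≡ 196^2 = 38416 ≡ 290 (mod 1733)
14^8 = (14^4)^2 ≡ 290^2 = 84100 ≡ 916 (mod 1733)
14^16 = (14^8)^2 ≡ 916^2 = 839056 ≡ 284 (mod 1733)
14^23 = 14^16 · 14^4 · 14^2 · 14^1 ≡ 284 · 290 · 196 · 14 ≡ 509 (mod 1733).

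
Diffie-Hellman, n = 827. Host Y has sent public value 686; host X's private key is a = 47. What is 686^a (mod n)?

Shared key K = 686^47 mod 827.
686^1 ≡ 686 (mod 827)
686^2 = (686^1)^2 ≡ 686^2 = 470596 ≡ 33 (mod 827)
686^4 = (686^2)^2 ≡ 33^2 = 1089 ≡ 262 (mod 827)
686^8 = (686^4)^2 ≡ 262^2 = 68644 ≡ 3 (mod 827)
686^16 = (686^8)^2 ≡ 3^2 = 9 ≡ 9 (mod 827)
686^32 = (686^16)^2 ≡ 9^2 = 81 ≡ 81 (mod 827)
686^47 = 686^32 · 686^8 · 686^4 · 686^2 · 686^1 ≡ 81 · 3 · 262 · 33 · 686 ≡ 118 (mod 827).

118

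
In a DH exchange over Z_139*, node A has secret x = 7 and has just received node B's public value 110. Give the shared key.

61

Shared key K = 110^7 mod 139.
110^1 ≡ 110 (mod 139)
110^2 = (110^1)^2 ≡ 110^2 = 12100 ≡ 7 (mod 139)
110^4 = (110^2)^2 ≡ 7^2 = 49 ≡ 49 (mod 139)
110^7 = 110^4 · 110^2 · 110^1 ≡ 49 · 7 · 110 ≡ 61 (mod 139).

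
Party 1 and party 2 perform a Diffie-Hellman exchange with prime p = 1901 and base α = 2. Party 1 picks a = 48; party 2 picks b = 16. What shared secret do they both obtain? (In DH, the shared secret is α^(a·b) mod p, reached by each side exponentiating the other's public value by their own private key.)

1417

Party 1 sends A = α^a mod p = 2^48 mod 1901.
2^1 ≡ 2 (mod 1901)
2^2 = (2^1)^2 ≡ 2^2 = 4 ≡ 4 (mod 1901)
2^4 = (2^2)^2 ≡ 4^2 = 16 ≡ 16 (mod 1901)
2^8 = (2^4)^2 ≡ 16^2 = 256 ≡ 256 (mod 1901)
2^16 = (2^8)^2 ≡ 256^2 = 65536 ≡ 902 (mod 1901)
2^32 = (2^16)^2 ≡ 902^2 = 813604 ≡ 1877 (mod 1901)
2^48 = 2^32 · 2^16 ≡ 1877 · 902 ≡ 1164 (mod 1901).
So A = 1164. Party 2 then computes K = A^b mod p = 1164^16 mod 1901.
1164^1 ≡ 1164 (mod 1901)
1164^2 = (1164^1)^2 ≡ 1164^2 = 1354896 ≡ 1384 (mod 1901)
1164^4 = (1164^2)^2 ≡ 1384^2 = 1915456 ≡ 1149 (mod 1901)
1164^8 = (1164^4)^2 ≡ 1149^2 = 1320201 ≡ 907 (mod 1901)
1164^16 = (1164^8)^2 ≡ 907^2 = 822649 ≡ 1417 (mod 1901)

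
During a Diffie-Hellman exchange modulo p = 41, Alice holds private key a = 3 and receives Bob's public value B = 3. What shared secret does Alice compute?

27

Shared key K = 3^3 mod 41.
3^1 ≡ 3 (mod 41)
3^2 = (3^1)^2 ≡ 3^2 = 9 ≡ 9 (mod 41)
3^3 = 3^2 · 3^1 ≡ 9 · 3 ≡ 27 (mod 41).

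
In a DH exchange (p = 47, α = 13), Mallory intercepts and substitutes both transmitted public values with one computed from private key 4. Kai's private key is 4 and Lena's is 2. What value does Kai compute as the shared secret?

Kai receives Mallory's public value M = 13^4 mod 47 instead of the honest one.
13^1 ≡ 13 (mod 47)
13^2 = (13^1)^2 ≡ 13^2 = 169 ≡ 28 (mod 47)
13^4 = (13^2)^2 ≡ 28^2 = 784 ≡ 32 (mod 47)
So M = 32. Kai computes K = M^4 mod 47.
32^1 ≡ 32 (mod 47)
32^2 = (32^1)^2 ≡ 32^2 = 1024 ≡ 37 (mod 47)
32^4 = (32^2)^2 ≡ 37^2 = 1369 ≡ 6 (mod 47)

6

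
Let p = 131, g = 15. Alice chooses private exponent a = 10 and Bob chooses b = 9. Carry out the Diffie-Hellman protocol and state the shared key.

39

Alice sends A = g^a mod p = 15^10 mod 131.
15^1 ≡ 15 (mod 131)
15^2 = (15^1)^2 ≡ 15^2 = 225 ≡ 94 (mod 131)
15^4 = (15^2)^2 ≡ 94^2 = 8836 ≡ 59 (mod 131)
15^8 = (15^4)^2 ≡ 59^2 = 3481 ≡ 75 (mod 131)
15^10 = 15^8 · 15^2 ≡ 75 · 94 ≡ 107 (mod 131).
So A = 107. Bob then computes K = A^b mod p = 107^9 mod 131.
107^1 ≡ 107 (mod 131)
107^2 = (107^1)^2 ≡ 107^2 = 11449 ≡ 52 (mod 131)
107^4 = (107^2)^2 ≡ 52^2 = 2704 ≡ 84 (mod 131)
107^8 = (107^4)^2 ≡ 84^2 = 7056 ≡ 113 (mod 131)
107^9 = 107^8 · 107^1 ≡ 113 · 107 ≡ 39 (mod 131).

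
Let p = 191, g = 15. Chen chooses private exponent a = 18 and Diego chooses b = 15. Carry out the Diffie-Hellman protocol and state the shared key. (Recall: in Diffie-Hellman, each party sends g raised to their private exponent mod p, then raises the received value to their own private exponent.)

121

Chen sends A = g^a mod p = 15^18 mod 191.
15^1 ≡ 15 (mod 191)
15^2 = (15^1)^2 ≡ 15^2 = 225 ≡ 34 (mod 191)
15^4 = (15^2)^2 ≡ 34^2 = 1156 ≡ 10 (mod 191)
15^8 = (15^4)^2 ≡ 10^2 = 100 ≡ 100 (mod 191)
15^16 = (15^8)^2 ≡ 100^2 = 10000 ≡ 68 (mod 191)
15^18 = 15^16 · 15^2 ≡ 68 · 34 ≡ 20 (mod 191).
So A = 20. Diego then computes K = A^b mod p = 20^15 mod 191.
20^1 ≡ 20 (mod 191)
20^2 = (20^1)^2 ≡ 20^2 = 400 ≡ 18 (mod 191)
20^4 = (20^2)^2 ≡ 18^2 = 324 ≡ 133 (mod 191)
20^8 = (20^4)^2 ≡ 133^2 = 17689 ≡ 117 (mod 191)
20^15 = 20^8 · 20^4 · 20^2 · 20^1 ≡ 117 · 133 · 18 · 20 ≡ 121 (mod 191).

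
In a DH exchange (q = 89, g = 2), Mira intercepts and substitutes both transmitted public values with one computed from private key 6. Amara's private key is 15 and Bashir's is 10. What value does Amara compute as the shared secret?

Amara receives Mira's public value M = 2^6 mod 89 instead of the honest one.
2^1 ≡ 2 (mod 89)
2^2 = (2^1)^2 ≡ 2^2 = 4 ≡ 4 (mod 89)
2^4 = (2^2)^2 ≡ 4^2 = 16 ≡ 16 (mod 89)
2^6 = 2^4 · 2^2 ≡ 16 · 4 ≡ 64 (mod 89).
So M = 64. Amara computes K = M^15 mod 89.
64^1 ≡ 64 (mod 89)
64^2 = (64^1)^2 ≡ 64^2 = 4096 ≡ 2 (mod 89)
64^4 = (64^2)^2 ≡ 2^2 = 4 ≡ 4 (mod 89)
64^8 = (64^4)^2 ≡ 4^2 = 16 ≡ 16 (mod 89)
64^15 = 64^8 · 64^4 · 64^2 · 64^1 ≡ 16 · 4 · 2 · 64 ≡ 4 (mod 89).

4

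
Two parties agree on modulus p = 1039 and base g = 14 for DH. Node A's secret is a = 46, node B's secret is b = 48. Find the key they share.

Node A sends A = g^a mod p = 14^46 mod 1039.
14^1 ≡ 14 (mod 1039)
14^2 = (14^1)^2 ≡ 14^2 = 196 ≡ 196 (mod 1039)
14^4 = (14^2)^2 ≡ 196^2 = 38416 ≡ 1012 (mod 1039)
14^8 = (14^4)^2 ≡ 1012^2 = 1024144 ≡ 729 (mod 1039)
14^16 = (14^8)^2 ≡ 729^2 = 531441 ≡ 512 (mod 1039)
14^32 = (14^16)^2 ≡ 512^2 = 262144 ≡ 316 (mod 1039)
14^46 = 14^32 · 14^8 · 14^4 · 14^2 ≡ 316 · 729 · 1012 · 196 ≡ 465 (mod 1039).
So A = 465. Node B then computes K = A^b mod p = 465^48 mod 1039.
465^1 ≡ 465 (mod 1039)
465^2 = (465^1)^2 ≡ 465^2 = 216225 ≡ 113 (mod 1039)
465^4 = (465^2)^2 ≡ 113^2 = 12769 ≡ 301 (mod 1039)
465^8 = (465^4)^2 ≡ 301^2 = 90601 ≡ 208 (mod 1039)
465^16 = (465^8)^2 ≡ 208^2 = 43264 ≡ 665 (mod 1039)
465^32 = (465^16)^2 ≡ 665^2 = 442225 ≡ 650 (mod 1039)
465^48 = 465^32 · 465^16 ≡ 650 · 665 ≡ 26 (mod 1039).

26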